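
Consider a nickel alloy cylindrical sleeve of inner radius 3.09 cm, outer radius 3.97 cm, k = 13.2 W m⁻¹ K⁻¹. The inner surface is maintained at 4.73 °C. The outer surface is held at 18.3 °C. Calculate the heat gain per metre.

Q' = 4490 W/m

Q' = 2πk·ΔT/ln(r₂/r₁) = 2π × 13.2 × 13.57 / ln(0.0397/0.0309) = 4490 W/m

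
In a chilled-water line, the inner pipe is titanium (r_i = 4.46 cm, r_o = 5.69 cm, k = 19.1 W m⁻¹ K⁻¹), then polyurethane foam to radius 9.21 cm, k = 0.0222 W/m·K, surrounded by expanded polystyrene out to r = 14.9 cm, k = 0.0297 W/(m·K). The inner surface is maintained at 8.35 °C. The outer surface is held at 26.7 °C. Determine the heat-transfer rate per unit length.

Resistance network (inner→outer):
  R'_titanium = ln(0.0569/0.0446)/(2πk) = 0.2436/(2π·19.1) = 0.002030 m·K/W
  R'_polyurethane foam = ln(0.0921/0.0569)/(2πk) = 0.4816/(2π·0.0222) = 3.453 m·K/W
  R'_expanded polystyrene = ln(0.149/0.0921)/(2πk) = 0.4811/(2π·0.0297) = 2.578 m·K/W
ΣR = 0.002030 + 3.453 + 2.578 = 6.033 m·K/W
Q' = ΔT/ΣR = (8.35 °C − 26.7 °C)/6.033 = -3.04 W/m
(Negative Q' ⇒ heat flows inward; heat gain = 3.04 W/m.)

Q' = 3.04 W/m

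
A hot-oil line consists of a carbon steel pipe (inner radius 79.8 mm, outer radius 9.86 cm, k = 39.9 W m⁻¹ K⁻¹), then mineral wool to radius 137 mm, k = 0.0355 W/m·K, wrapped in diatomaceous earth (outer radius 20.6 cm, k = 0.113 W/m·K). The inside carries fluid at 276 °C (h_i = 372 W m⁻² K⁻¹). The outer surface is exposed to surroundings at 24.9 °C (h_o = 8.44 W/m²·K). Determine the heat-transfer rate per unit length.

Treat each layer as a resistance in series:
  R'_conv,in = 1/(2πr h) = 1/(2π·0.0798·372) = 0.005361 m·K/W
  R'_carbon steel = ln(0.0986/0.0798)/(2πk) = 0.2115/(2π·39.9) = 8.438×10^-4 m·K/W
  R'_mineral wool = ln(0.137/0.0986)/(2πk) = 0.3289/(2π·0.0355) = 1.475 m·K/W
  R'_diatomaceous earth = ln(0.206/0.137)/(2πk) = 0.4079/(2π·0.113) = 0.5745 m·K/W
  R'_conv,out = 1/(2πr h) = 1/(2π·0.206·8.44) = 0.09154 m·K/W
ΣR = 0.005361 + 8.438×10^-4 + 1.475 + 0.5745 + 0.09154 = 2.147 m·K/W
Q' = ΔT/ΣR = (276 °C − 24.9 °C)/2.147 = 117 W/m

Q' = 117 W/m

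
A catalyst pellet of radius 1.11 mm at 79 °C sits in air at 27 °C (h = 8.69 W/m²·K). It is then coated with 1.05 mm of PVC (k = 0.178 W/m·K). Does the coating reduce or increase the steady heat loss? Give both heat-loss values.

Critical radius for a sphere: r_cr = 2k/h = 0.0410 m = 4.10 cm.
Outer radius after coating: r₂ = 0.00111 + 0.00105 = 0.00216 m.
Since r₁ < r_cr and r₂ ≤ r_cr, the coating moves toward the maximum at r_cr — heat loss rises.
Bare: R = 1/(4πr₁²h) = 7432 K/W; Q = 52/7432 = 0.00700 W.
Coated: R = R_cond + R_conv = 2159 K/W; Q = 52/2159 = 0.0241 W.

increases: 0.00700 → 0.0241 W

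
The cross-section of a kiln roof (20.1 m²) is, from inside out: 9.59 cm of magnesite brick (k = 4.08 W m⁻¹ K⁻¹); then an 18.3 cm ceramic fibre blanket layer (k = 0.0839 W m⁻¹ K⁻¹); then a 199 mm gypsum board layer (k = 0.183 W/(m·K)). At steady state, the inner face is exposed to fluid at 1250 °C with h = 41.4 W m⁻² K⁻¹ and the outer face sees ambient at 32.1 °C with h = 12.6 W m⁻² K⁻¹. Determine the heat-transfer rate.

Treat each layer as a resistance in series:
  R_conv,in = 1/(hA) = 1/(41.4·20.1) = 0.001202 K/W
  R_magnesite brick = L/(kA) = 0.0959/(4.08·20.1) = 0.001169 K/W
  R_ceramic fibre blanket = L/(kA) = 0.183/(0.0839·20.1) = 0.1085 K/W
  R_gypsum board = L/(kA) = 0.199/(0.183·20.1) = 0.05410 K/W
  R_conv,out = 1/(hA) = 1/(12.6·20.1) = 0.003949 K/W
ΣR = 0.001202 + 0.001169 + 0.1085 + 0.05410 + 0.003949 = 0.1689 K/W
Q = ΔT/ΣR = (1250 °C − 32.1 °C)/0.1689 = 7210 W

Q = 7.21 kW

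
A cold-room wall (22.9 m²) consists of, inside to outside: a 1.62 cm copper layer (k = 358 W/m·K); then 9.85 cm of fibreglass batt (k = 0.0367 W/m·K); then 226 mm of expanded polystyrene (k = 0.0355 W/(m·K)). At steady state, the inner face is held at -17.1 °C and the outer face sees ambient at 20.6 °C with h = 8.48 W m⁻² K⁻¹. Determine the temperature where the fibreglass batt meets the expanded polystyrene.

T = -6.06 °C

Resistance network (inner→outer):
  R_copper = L/(kA) = 0.0162/(358·22.9) = 1.976×10^-6 K/W
  R_fibreglass batt = L/(kA) = 0.0985/(0.0367·22.9) = 0.1172 K/W
  R_expanded polystyrene = L/(kA) = 0.226/(0.0355·22.9) = 0.2780 K/W
  R_conv,out = 1/(hA) = 1/(8.48·22.9) = 0.005150 K/W
ΣR = 1.976×10^-6 + 0.1172 + 0.2780 + 0.005150 = 0.4004 K/W
Q = ΔT/ΣR = (-17.1 °C − 20.6 °C)/0.4004 = -94.16 W
From the inner boundary to the fibreglass batt/expanded polystyrene interface, ΣR_partial = 0.1172 K/W.
T_interface = T_in − Q·ΣR_partial = -17.1 °C − (-94.16)(0.1172) = -6.06 °C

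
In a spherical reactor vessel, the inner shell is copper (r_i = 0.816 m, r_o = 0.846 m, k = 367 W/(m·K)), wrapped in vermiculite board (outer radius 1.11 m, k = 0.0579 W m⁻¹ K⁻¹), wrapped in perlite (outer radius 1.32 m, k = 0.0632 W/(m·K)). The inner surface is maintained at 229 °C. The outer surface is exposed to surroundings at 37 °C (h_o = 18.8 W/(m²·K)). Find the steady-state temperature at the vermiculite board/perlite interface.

Series thermal resistances, inner to outer:
  R_copper = (1/0.816 − 1/0.846)/(4πk) = 0.04346/(4π·367) = 9.423×10^-6 K/W
  R_vermiculite board = (1/0.846 − 1/1.11)/(4πk) = 0.2811/(4π·0.0579) = 0.3864 K/W
  R_perlite = (1/1.11 − 1/1.32)/(4πk) = 0.1433/(4π·0.0632) = 0.1805 K/W
  R_conv,out = 1/(4πr²h) = 1/(4π·1.32²·18.8) = 0.002429 K/W
ΣR = 9.423×10^-6 + 0.3864 + 0.1805 + 0.002429 = 0.5693 K/W
Q = ΔT/ΣR = (229 °C − 37 °C)/0.5693 = 337.3 W
From the inner boundary to the vermiculite board/perlite interface, ΣR_partial = 0.3864 K/W.
T_interface = T_in − Q·ΣR_partial = 229 °C − (337.3)(0.3864) = 98.7 °C

T = 98.7 °C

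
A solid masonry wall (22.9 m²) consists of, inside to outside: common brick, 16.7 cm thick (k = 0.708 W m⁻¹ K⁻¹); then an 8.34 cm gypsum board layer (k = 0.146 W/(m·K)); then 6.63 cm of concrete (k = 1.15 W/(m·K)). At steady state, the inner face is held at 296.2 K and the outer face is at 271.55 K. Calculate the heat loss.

Treat each layer as a resistance in series:
  R_common brick = L/(kA) = 0.167/(0.708·22.9) = 0.01030 K/W
  R_gypsum board = L/(kA) = 0.0834/(0.146·22.9) = 0.02494 K/W
  R_concrete = L/(kA) = 0.0663/(1.15·22.9) = 0.002518 K/W
ΣR = 0.01030 + 0.02494 + 0.002518 = 0.03776 K/W
Q = ΔT/ΣR = (296.2 K − 271.55 K)/0.03776 = 653 W

Q = 653 W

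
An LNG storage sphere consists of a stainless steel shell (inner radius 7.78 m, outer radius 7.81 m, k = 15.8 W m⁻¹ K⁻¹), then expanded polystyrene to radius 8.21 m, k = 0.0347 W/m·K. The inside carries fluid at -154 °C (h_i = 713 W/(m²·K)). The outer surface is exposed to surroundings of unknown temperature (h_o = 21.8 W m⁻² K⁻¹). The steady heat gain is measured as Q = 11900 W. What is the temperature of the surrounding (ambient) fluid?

T_out = 16.9 °C

Series resistances:
  R_conv,in = 1/(4πr²h) = 1/(4π·7.78²·713) = 1.844×10^-6 K/W
  R_stainless steel = (1/7.78 − 1/7.81)/(4πk) = 4.937×10^-4/(4π·15.8) = 2.487×10^-6 K/W
  R_expanded polystyrene = (1/7.81 − 1/8.21)/(4πk) = 0.006238/(4π·0.0347) = 0.01431 K/W
  R_conv,out = 1/(4πr²h) = 1/(4π·8.21²·21.8) = 5.416×10^-5 K/W
ΣR = 0.01436 K/W
ΔT = Q·ΣR = 11900 × 0.01436 = 170.9 K
Heat flows inward, so T_out = T_in + ΔT = -154 + 170.9 = 16.9 °C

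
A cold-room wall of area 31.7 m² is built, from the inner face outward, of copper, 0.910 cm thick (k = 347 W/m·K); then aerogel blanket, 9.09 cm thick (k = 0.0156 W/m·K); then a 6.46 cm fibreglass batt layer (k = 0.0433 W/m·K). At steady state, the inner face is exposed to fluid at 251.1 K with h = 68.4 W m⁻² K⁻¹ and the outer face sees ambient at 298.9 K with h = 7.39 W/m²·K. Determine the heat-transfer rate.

Q = 203 W

Resistance network (inner→outer):
  R_conv,in = 1/(hA) = 1/(68.4·31.7) = 4.612×10^-4 K/W
  R_copper = L/(kA) = 0.00910/(347·31.7) = 8.273×10^-7 K/W
  R_aerogel blanket = L/(kA) = 0.0909/(0.0156·31.7) = 0.1838 K/W
  R_fibreglass batt = L/(kA) = 0.0646/(0.0433·31.7) = 0.04706 K/W
  R_conv,out = 1/(hA) = 1/(7.39·31.7) = 0.004269 K/W
ΣR = 4.612×10^-4 + 8.273×10^-7 + 0.1838 + 0.04706 + 0.004269 = 0.2356 K/W
Q = ΔT/ΣR = (251.1 K − 298.9 K)/0.2356 = -203 W
(Negative Q ⇒ heat flows inward; heat gain = 203 W.)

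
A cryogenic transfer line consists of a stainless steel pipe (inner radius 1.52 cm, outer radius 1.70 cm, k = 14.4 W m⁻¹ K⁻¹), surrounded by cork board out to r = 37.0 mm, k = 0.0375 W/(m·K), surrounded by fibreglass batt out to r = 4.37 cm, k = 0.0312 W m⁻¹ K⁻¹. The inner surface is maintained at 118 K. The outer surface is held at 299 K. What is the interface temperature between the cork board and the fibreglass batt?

T = 262.0 K

Resistance network (inner→outer):
  R'_stainless steel = ln(0.0170/0.0152)/(2πk) = 0.1119/(2π·14.4) = 0.001237 m·K/W
  R'_cork board = ln(0.0370/0.0170)/(2πk) = 0.7777/(2π·0.0375) = 3.301 m·K/W
  R'_fibreglass batt = ln(0.0437/0.0370)/(2πk) = 0.1664/(2π·0.0312) = 0.8490 m·K/W
ΣR = 0.001237 + 3.301 + 0.8490 = 4.151 m·K/W
Q' = ΔT/ΣR = (118 K − 299 K)/4.151 = -43.60 W/m
From the inner boundary to the cork board/fibreglass batt interface, ΣR_partial = 3.302 m·K/W.
T_interface = T_in − Q'·ΣR_partial = 118 K − (-43.60)(3.302) = 262.0 K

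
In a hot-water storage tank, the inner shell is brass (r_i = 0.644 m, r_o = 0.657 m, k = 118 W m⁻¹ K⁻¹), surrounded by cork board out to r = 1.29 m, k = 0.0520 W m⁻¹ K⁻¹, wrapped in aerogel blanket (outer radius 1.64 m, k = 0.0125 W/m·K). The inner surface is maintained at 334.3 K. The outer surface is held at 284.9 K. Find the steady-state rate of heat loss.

Q = 22.5 W

Resistance network (inner→outer):
  R_brass = (1/0.644 − 1/0.657)/(4πk) = 0.03073/(4π·118) = 2.072×10^-5 K/W
  R_cork board = (1/0.657 − 1/1.29)/(4πk) = 0.7469/(4π·0.0520) = 1.143 K/W
  R_aerogel blanket = (1/1.29 − 1/1.64)/(4πk) = 0.1654/(4π·0.0125) = 1.053 K/W
ΣR = 2.072×10^-5 + 1.143 + 1.053 = 2.196 K/W
Q = ΔT/ΣR = (334.3 K − 284.9 K)/2.196 = 22.5 W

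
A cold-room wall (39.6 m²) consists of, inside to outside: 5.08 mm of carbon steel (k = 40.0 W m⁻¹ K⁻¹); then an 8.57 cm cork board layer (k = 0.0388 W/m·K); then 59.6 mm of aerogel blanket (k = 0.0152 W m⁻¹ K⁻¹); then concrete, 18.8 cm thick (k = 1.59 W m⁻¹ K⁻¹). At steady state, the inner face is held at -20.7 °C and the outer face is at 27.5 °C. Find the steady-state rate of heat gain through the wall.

Treat each layer as a resistance in series:
  R_carbon steel = L/(kA) = 0.00508/(40.0·39.6) = 3.207×10^-6 K/W
  R_cork board = L/(kA) = 0.0857/(0.0388·39.6) = 0.05578 K/W
  R_aerogel blanket = L/(kA) = 0.0596/(0.0152·39.6) = 0.09902 K/W
  R_concrete = L/(kA) = 0.188/(1.59·39.6) = 0.002986 K/W
ΣR = 3.207×10^-6 + 0.05578 + 0.09902 + 0.002986 = 0.1578 K/W
Q = ΔT/ΣR = (-20.7 °C − 27.5 °C)/0.1578 = -305 W
(Negative Q ⇒ heat flows inward; heat gain = 305 W.)

Q = 305 W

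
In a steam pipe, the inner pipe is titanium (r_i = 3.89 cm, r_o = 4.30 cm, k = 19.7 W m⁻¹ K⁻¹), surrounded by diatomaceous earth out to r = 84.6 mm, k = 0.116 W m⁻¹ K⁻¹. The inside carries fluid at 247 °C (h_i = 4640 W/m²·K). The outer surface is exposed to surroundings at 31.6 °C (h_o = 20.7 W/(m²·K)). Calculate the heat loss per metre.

Resistance network (inner→outer):
  R'_conv,in = 1/(2πr h) = 1/(2π·0.0389·4640) = 8.818×10^-4 m·K/W
  R'_titanium = ln(0.0430/0.0389)/(2πk) = 0.1002/(2π·19.7) = 8.096×10^-4 m·K/W
  R'_diatomaceous earth = ln(0.0846/0.0430)/(2πk) = 0.6767/(2π·0.116) = 0.9285 m·K/W
  R'_conv,out = 1/(2πr h) = 1/(2π·0.0846·20.7) = 0.09088 m·K/W
ΣR = 8.818×10^-4 + 8.096×10^-4 + 0.9285 + 0.09088 = 1.021 m·K/W
Q' = ΔT/ΣR = (247 °C − 31.6 °C)/1.021 = 211 W/m

Q' = 211 W/m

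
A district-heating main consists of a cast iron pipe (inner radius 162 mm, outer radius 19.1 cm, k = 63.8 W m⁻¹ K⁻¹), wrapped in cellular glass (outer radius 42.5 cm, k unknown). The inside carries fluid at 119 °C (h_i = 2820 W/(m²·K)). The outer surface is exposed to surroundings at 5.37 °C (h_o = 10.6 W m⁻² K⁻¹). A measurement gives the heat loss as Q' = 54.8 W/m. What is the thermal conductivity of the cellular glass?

k = 0.0625 W/m·K

ΣR = ΔT/Q' = |119 − 5.37|/54.8 = 2.074 m·K/W
Known resistances:
  R'_conv,in = 1/(2πr h) = 1/(2π·0.162·2820) = 3.484×10^-4 m·K/W
  R'_cast iron = ln(0.191/0.162)/(2πk) = 0.1647/(2π·63.8) = 4.108×10^-4 m·K/W
  R'_conv,out = 1/(2πr h) = 1/(2π·0.425·10.6) = 0.03533 m·K/W
R_cellular glass = ΣR − ΣR_known = 2.074 − 0.03609 = 2.038 m·K/W
ln(r₂/r₁)/(2πk) = 2.038 ⇒ k = 0.7998/(2π·2.038) = 0.0625 W/m·K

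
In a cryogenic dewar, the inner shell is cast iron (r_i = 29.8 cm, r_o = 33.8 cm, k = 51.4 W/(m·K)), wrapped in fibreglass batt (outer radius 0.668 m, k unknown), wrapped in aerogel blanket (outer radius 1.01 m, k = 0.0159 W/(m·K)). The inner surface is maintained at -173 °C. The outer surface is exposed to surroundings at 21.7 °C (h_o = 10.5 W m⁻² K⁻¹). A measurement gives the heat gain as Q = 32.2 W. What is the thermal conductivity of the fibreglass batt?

k = 0.0332 W/m·K

ΣR = ΔT/Q = |-173 − 21.7|/32.2 = 6.047 K/W
Known resistances:
  R_cast iron = (1/0.298 − 1/0.338)/(4πk) = 0.3971/(4π·51.4) = 6.148×10^-4 K/W
  R_aerogel blanket = (1/0.668 − 1/1.01)/(4πk) = 0.5069/(4π·0.0159) = 2.537 K/W
  R_conv,out = 1/(4πr²h) = 1/(4π·1.01²·10.5) = 0.007429 K/W
R_fibreglass batt = ΣR − ΣR_known = 6.047 − 2.545 = 3.502 K/W
(1/r₁−1/r₂)/(4πk) = 3.502 ⇒ k = 1.462/(4π·3.502) = 0.0332 W/m·K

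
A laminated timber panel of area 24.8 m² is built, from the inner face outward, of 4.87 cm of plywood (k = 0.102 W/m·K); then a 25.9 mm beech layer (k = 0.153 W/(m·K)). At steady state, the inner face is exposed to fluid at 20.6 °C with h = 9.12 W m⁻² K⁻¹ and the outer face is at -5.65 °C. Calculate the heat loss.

Q = 861 W

Series thermal resistances, inner to outer:
  R_conv,in = 1/(hA) = 1/(9.12·24.8) = 0.004421 K/W
  R_plywood = L/(kA) = 0.0487/(0.102·24.8) = 0.01925 K/W
  R_beech = L/(kA) = 0.0259/(0.153·24.8) = 0.006826 K/W
ΣR = 0.004421 + 0.01925 + 0.006826 = 0.03050 K/W
Q = ΔT/ΣR = (20.6 °C − -5.65 °C)/0.03050 = 861 W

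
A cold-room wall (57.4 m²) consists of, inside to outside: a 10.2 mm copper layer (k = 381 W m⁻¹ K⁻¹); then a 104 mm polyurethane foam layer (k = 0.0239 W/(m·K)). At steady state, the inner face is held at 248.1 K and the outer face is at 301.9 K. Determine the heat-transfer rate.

Treat each layer as a resistance in series:
  R_copper = L/(kA) = 0.0102/(381·57.4) = 4.664×10^-7 K/W
  R_polyurethane foam = L/(kA) = 0.104/(0.0239·57.4) = 0.07581 K/W
ΣR = 4.664×10^-7 + 0.07581 = 0.07581 K/W
Q = ΔT/ΣR = (248.1 K − 301.9 K)/0.07581 = -710 W
(Negative Q ⇒ heat flows inward; heat gain = 710 W.)

Q = 710 W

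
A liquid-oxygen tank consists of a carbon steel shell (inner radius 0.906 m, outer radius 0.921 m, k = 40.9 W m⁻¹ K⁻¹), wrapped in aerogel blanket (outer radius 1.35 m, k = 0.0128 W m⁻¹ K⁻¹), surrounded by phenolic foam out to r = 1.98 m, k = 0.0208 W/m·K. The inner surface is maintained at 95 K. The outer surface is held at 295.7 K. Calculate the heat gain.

Q = 65.9 W

Resistance network (inner→outer):
  R_carbon steel = (1/0.906 − 1/0.921)/(4πk) = 0.01798/(4π·40.9) = 3.498×10^-5 K/W
  R_aerogel blanket = (1/0.921 − 1/1.35)/(4πk) = 0.3450/(4π·0.0128) = 2.145 K/W
  R_phenolic foam = (1/1.35 − 1/1.98)/(4πk) = 0.2357/(4π·0.0208) = 0.9017 K/W
ΣR = 3.498×10^-5 + 2.145 + 0.9017 = 3.047 K/W
Q = ΔT/ΣR = (95 K − 295.7 K)/3.047 = -65.9 W
(Negative Q ⇒ heat flows inward; heat gain = 65.9 W.)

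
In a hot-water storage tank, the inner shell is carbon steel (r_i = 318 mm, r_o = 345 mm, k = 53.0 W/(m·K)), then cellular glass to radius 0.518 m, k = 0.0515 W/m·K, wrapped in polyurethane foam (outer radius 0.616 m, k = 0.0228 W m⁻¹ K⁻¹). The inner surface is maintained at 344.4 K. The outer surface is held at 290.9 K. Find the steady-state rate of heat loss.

Resistance network (inner→outer):
  R_carbon steel = (1/0.318 − 1/0.345)/(4πk) = 0.2461/(4π·53.0) = 3.695×10^-4 K/W
  R_cellular glass = (1/0.345 − 1/0.518)/(4πk) = 0.9680/(4π·0.0515) = 1.496 K/W
  R_polyurethane foam = (1/0.518 − 1/0.616)/(4πk) = 0.3071/(4π·0.0228) = 1.072 K/W
ΣR = 3.695×10^-4 + 1.496 + 1.072 = 2.568 K/W
Q = ΔT/ΣR = (344.4 K − 290.9 K)/2.568 = 20.8 W

Q = 20.8 W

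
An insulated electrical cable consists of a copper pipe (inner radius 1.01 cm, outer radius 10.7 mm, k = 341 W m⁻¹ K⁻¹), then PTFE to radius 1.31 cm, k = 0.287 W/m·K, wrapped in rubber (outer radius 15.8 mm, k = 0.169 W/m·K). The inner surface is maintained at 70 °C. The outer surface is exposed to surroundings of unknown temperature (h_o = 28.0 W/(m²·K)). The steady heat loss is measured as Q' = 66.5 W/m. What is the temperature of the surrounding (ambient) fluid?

Sum the resistances:
  R'_copper = ln(0.0107/0.0101)/(2πk) = 0.05771/(2π·341) = 2.693×10^-5 m·K/W
  R'_PTFE = ln(0.0131/0.0107)/(2πk) = 0.2024/(2π·0.287) = 0.1122 m·K/W
  R'_rubber = ln(0.0158/0.0131)/(2πk) = 0.1874/(2π·0.169) = 0.1765 m·K/W
  R'_conv,out = 1/(2πr h) = 1/(2π·0.0158·28.0) = 0.3598 m·K/W
ΣR = 0.6485 m·K/W
ΔT = Q'·ΣR = 66.5 × 0.6485 = 43.13 K
Heat flows outward, so T_out = T_in − ΔT = 70 − 43.13 = 26.9 °C

T_out = 26.9 °C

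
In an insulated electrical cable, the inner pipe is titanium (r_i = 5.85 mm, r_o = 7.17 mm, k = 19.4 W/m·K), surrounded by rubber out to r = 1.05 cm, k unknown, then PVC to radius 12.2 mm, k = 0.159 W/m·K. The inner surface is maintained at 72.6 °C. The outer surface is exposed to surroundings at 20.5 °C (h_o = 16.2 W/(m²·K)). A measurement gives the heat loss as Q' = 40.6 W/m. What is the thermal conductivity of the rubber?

k = 0.186 W/m·K

ΣR = ΔT/Q' = |72.6 − 20.5|/40.6 = 1.283 m·K/W
Known resistances:
  R'_titanium = ln(0.00717/0.00585)/(2πk) = 0.2035/(2π·19.4) = 0.001669 m·K/W
  R'_PVC = ln(0.0122/0.0105)/(2πk) = 0.1501/(2π·0.159) = 0.1502 m·K/W
  R'_conv,out = 1/(2πr h) = 1/(2π·0.0122·16.2) = 0.8053 m·K/W
R_rubber = ΣR − ΣR_known = 1.283 − 0.9572 = 0.3258 m·K/W
ln(r₂/r₁)/(2πk) = 0.3258 ⇒ k = 0.3815/(2π·0.3258) = 0.186 W/m·K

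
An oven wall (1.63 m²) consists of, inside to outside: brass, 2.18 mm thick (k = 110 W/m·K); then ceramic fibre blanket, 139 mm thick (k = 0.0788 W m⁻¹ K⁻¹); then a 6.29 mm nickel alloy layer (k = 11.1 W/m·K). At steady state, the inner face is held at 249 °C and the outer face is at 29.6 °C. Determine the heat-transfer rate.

Series thermal resistances, inner to outer:
  R_brass = L/(kA) = 0.00218/(110·1.63) = 1.216×10^-5 K/W
  R_ceramic fibre blanket = L/(kA) = 0.139/(0.0788·1.63) = 1.082 K/W
  R_nickel alloy = L/(kA) = 0.00629/(11.1·1.63) = 3.476×10^-4 K/W
ΣR = 1.216×10^-5 + 1.082 + 3.476×10^-4 = 1.082 K/W
Q = ΔT/ΣR = (249 °C − 29.6 °C)/1.082 = 203 W

Q = 203 W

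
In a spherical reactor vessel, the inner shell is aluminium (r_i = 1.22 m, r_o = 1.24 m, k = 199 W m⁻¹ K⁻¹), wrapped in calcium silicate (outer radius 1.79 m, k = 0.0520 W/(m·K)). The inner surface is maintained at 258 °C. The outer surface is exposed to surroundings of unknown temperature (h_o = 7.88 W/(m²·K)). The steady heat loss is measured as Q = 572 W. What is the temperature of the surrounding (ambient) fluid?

Sum the resistances:
  R_aluminium = (1/1.22 − 1/1.24)/(4πk) = 0.01322/(4π·199) = 5.287×10^-6 K/W
  R_calcium silicate = (1/1.24 − 1/1.79)/(4πk) = 0.2478/(4π·0.0520) = 0.3792 K/W
  R_conv,out = 1/(4πr²h) = 1/(4π·1.79²·7.88) = 0.003152 K/W
ΣR = 0.3824 K/W
ΔT = Q·ΣR = 572 × 0.3824 = 218.7 K
Heat flows outward, so T_out = T_in − ΔT = 258 − 218.7 = 39.3 °C

T_out = 39.3 °C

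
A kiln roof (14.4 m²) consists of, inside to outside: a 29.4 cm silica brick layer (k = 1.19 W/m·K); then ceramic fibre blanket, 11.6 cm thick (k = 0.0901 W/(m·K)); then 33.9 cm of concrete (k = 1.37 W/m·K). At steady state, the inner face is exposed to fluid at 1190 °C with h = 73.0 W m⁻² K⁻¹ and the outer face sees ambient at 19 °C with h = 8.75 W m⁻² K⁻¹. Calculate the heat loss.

Series thermal resistances, inner to outer:
  R_conv,in = 1/(hA) = 1/(73.0·14.4) = 9.513×10^-4 K/W
  R_silica brick = L/(kA) = 0.294/(1.19·14.4) = 0.01716 K/W
  R_ceramic fibre blanket = L/(kA) = 0.116/(0.0901·14.4) = 0.08941 K/W
  R_concrete = L/(kA) = 0.339/(1.37·14.4) = 0.01718 K/W
  R_conv,out = 1/(hA) = 1/(8.75·14.4) = 0.007937 K/W
ΣR = 9.513×10^-4 + 0.01716 + 0.08941 + 0.01718 + 0.007937 = 0.1326 K/W
Q = ΔT/ΣR = (1190 °C − 19 °C)/0.1326 = 8830 W

Q = 8.83 kW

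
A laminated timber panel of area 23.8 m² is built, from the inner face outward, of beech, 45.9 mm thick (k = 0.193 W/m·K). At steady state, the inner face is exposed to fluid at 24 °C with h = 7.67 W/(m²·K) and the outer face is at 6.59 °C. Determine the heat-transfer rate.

Q = 1130 W

Resistance network (inner→outer):
  R_conv,in = 1/(hA) = 1/(7.67·23.8) = 0.005478 K/W
  R_beech = L/(kA) = 0.0459/(0.193·23.8) = 0.009993 K/W
ΣR = 0.005478 + 0.009993 = 0.01547 K/W
Q = ΔT/ΣR = (24 °C − 6.59 °C)/0.01547 = 1130 W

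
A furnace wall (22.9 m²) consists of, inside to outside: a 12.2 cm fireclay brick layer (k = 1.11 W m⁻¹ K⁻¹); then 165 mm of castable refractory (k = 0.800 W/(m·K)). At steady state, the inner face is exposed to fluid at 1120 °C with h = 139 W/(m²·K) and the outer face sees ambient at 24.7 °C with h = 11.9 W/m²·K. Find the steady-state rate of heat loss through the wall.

Resistance network (inner→outer):
  R_conv,in = 1/(hA) = 1/(139·22.9) = 3.142×10^-4 K/W
  R_fireclay brick = L/(kA) = 0.122/(1.11·22.9) = 0.004800 K/W
  R_castable refractory = L/(kA) = 0.165/(0.800·22.9) = 0.009007 K/W
  R_conv,out = 1/(hA) = 1/(11.9·22.9) = 0.003670 K/W
ΣR = 3.142×10^-4 + 0.004800 + 0.009007 + 0.003670 = 0.01779 K/W
Q = ΔT/ΣR = (1120 °C − 24.7 °C)/0.01779 = 61600 W

Q = 61600 W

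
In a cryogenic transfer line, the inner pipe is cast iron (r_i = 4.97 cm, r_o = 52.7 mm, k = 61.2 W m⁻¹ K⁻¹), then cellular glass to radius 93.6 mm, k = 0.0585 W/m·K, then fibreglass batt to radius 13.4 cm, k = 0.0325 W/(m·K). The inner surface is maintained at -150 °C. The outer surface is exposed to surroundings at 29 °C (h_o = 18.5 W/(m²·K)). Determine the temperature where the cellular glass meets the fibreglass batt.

Resistance network (inner→outer):
  R'_cast iron = ln(0.0527/0.0497)/(2πk) = 0.05861/(2π·61.2) = 1.524×10^-4 m·K/W
  R'_cellular glass = ln(0.0936/0.0527)/(2πk) = 0.5744/(2π·0.0585) = 1.563 m·K/W
  R'_fibreglass batt = ln(0.134/0.0936)/(2πk) = 0.3588/(2π·0.0325) = 1.757 m·K/W
  R'_conv,out = 1/(2πr h) = 1/(2π·0.134·18.5) = 0.06420 m·K/W
ΣR = 1.524×10^-4 + 1.563 + 1.757 + 0.06420 = 3.384 m·K/W
Q' = ΔT/ΣR = (-150 °C − 29 °C)/3.384 = -52.90 W/m
From the inner boundary to the cellular glass/fibreglass batt interface, ΣR_partial = 1.563 m·K/W.
T_interface = T_in − Q'·ΣR_partial = -150 °C − (-52.90)(1.563) = -67.3 °C

T = -67.3 °C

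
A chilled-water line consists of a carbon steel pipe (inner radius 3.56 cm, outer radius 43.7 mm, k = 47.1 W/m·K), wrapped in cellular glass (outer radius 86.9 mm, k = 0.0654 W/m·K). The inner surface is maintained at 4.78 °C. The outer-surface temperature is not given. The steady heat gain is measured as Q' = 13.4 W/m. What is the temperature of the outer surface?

T_out = 27.2 °C

Series resistances:
  R'_carbon steel = ln(0.0437/0.0356)/(2πk) = 0.2050/(2π·47.1) = 6.927×10^-4 m·K/W
  R'_cellular glass = ln(0.0869/0.0437)/(2πk) = 0.6874/(2π·0.0654) = 1.673 m·K/W
ΣR = 1.674 m·K/W
ΔT = Q'·ΣR = 13.4 × 1.674 = 22.43 K
Heat flows inward, so T_out = T_in + ΔT = 4.78 + 22.43 = 27.2 °C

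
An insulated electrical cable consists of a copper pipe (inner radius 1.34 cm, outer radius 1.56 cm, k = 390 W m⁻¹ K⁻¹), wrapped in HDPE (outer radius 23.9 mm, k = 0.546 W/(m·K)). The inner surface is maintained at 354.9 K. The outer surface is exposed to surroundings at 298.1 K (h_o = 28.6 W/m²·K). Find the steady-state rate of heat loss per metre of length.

Treat each layer as a resistance in series:
  R'_copper = ln(0.0156/0.0134)/(2πk) = 0.1520/(2π·390) = 6.204×10^-5 m·K/W
  R'_HDPE = ln(0.0239/0.0156)/(2πk) = 0.4266/(2π·0.546) = 0.1244 m·K/W
  R'_conv,out = 1/(2πr h) = 1/(2π·0.0239·28.6) = 0.2328 m·K/W
ΣR = 6.204×10^-5 + 0.1244 + 0.2328 = 0.3573 m·K/W
Q' = ΔT/ΣR = (354.9 K − 298.1 K)/0.3573 = 159 W/m

Q' = 159 W/m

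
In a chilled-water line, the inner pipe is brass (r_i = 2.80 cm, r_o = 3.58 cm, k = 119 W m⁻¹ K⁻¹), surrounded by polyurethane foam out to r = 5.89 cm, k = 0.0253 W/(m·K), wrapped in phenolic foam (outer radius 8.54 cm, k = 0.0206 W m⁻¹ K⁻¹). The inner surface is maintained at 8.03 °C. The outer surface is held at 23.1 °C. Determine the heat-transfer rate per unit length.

Q' = 2.51 W/m

Series thermal resistances, inner to outer:
  R'_brass = ln(0.0358/0.0280)/(2πk) = 0.2457/(2π·119) = 3.287×10^-4 m·K/W
  R'_polyurethane foam = ln(0.0589/0.0358)/(2πk) = 0.4979/(2π·0.0253) = 3.132 m·K/W
  R'_phenolic foam = ln(0.0854/0.0589)/(2πk) = 0.3715/(2π·0.0206) = 2.870 m·K/W
ΣR = 3.287×10^-4 + 3.132 + 2.870 = 6.002 m·K/W
Q' = ΔT/ΣR = (8.03 °C − 23.1 °C)/6.002 = -2.51 W/m
(Negative Q' ⇒ heat flows inward; heat gain = 2.51 W/m.)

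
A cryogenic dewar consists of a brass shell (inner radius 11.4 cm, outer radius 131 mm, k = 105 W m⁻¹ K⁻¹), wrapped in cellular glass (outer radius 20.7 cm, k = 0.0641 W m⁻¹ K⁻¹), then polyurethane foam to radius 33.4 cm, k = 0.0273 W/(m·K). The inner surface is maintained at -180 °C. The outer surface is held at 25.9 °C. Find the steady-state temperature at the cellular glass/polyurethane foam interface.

T = -98.9 °C

Resistance network (inner→outer):
  R_brass = (1/0.114 − 1/0.131)/(4πk) = 1.138/(4π·105) = 8.627×10^-4 K/W
  R_cellular glass = (1/0.131 − 1/0.207)/(4πk) = 2.803/(4π·0.0641) = 3.479 K/W
  R_polyurethane foam = (1/0.207 − 1/0.334)/(4πk) = 1.837/(4π·0.0273) = 5.354 K/W
ΣR = 8.627×10^-4 + 3.479 + 5.354 = 8.834 K/W
Q = ΔT/ΣR = (-180 °C − 25.9 °C)/8.834 = -23.31 W
From the inner boundary to the cellular glass/polyurethane foam interface, ΣR_partial = 3.480 K/W.
T_interface = T_in − Q·ΣR_partial = -180 °C − (-23.31)(3.480) = -98.9 °C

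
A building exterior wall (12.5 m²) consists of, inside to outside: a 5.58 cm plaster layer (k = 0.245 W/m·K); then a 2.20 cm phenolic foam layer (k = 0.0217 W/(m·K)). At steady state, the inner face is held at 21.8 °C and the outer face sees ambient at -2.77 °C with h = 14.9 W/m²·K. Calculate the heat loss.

Q = 235 W

Series thermal resistances, inner to outer:
  R_plaster = L/(kA) = 0.0558/(0.245·12.5) = 0.01822 K/W
  R_phenolic foam = L/(kA) = 0.0220/(0.0217·12.5) = 0.08111 K/W
  R_conv,out = 1/(hA) = 1/(14.9·12.5) = 0.005369 K/W
ΣR = 0.01822 + 0.08111 + 0.005369 = 0.1047 K/W
Q = ΔT/ΣR = (21.8 °C − -2.77 °C)/0.1047 = 235 W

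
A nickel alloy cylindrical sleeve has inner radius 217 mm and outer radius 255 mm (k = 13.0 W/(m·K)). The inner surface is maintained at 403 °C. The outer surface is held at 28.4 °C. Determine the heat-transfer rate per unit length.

Q' = 2πk·ΔT/ln(r₂/r₁) = 2π × 13.0 × 374.6 / ln(0.255/0.217) = 1.90×10^5 W/m

Q' = 1.90×10^5 W/m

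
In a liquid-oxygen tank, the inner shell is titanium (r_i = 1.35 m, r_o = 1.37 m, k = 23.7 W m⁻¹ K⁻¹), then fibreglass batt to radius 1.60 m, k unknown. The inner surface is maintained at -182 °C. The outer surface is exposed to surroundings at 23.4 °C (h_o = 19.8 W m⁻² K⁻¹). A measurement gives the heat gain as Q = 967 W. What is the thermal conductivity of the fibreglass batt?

ΣR = ΔT/Q = |-182 − 23.4|/967 = 0.2124 K/W
Known resistances:
  R_titanium = (1/1.35 − 1/1.37)/(4πk) = 0.01081/(4π·23.7) = 3.631×10^-5 K/W
  R_conv,out = 1/(4πr²h) = 1/(4π·1.60²·19.8) = 0.001570 K/W
R_fibreglass batt = ΣR − ΣR_known = 0.2124 − 0.001606 = 0.2108 K/W
(1/r₁−1/r₂)/(4πk) = 0.2108 ⇒ k = 0.1049/(4π·0.2108) = 0.0396 W/m·K

k = 0.0396 W/m·K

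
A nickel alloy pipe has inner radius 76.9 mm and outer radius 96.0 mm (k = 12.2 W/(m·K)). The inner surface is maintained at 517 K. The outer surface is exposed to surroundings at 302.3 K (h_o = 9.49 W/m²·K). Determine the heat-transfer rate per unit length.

Series thermal resistances, inner to outer:
  R'_nickel alloy = ln(0.0960/0.0769)/(2πk) = 0.2218/(2π·12.2) = 0.002894 m·K/W
  R'_conv,out = 1/(2πr h) = 1/(2π·0.0960·9.49) = 0.1747 m·K/W
ΣR = 0.002894 + 0.1747 = 0.1776 m·K/W
Q' = ΔT/ΣR = (517 K − 302.3 K)/0.1776 = 1210 W/m

Q' = 1210 W/m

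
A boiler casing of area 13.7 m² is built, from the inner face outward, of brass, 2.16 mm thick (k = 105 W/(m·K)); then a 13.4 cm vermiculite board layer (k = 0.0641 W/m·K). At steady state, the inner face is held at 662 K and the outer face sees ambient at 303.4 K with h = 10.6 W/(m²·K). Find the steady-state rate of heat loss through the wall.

Treat each layer as a resistance in series:
  R_brass = L/(kA) = 0.00216/(105·13.7) = 1.502×10^-6 K/W
  R_vermiculite board = L/(kA) = 0.134/(0.0641·13.7) = 0.1526 K/W
  R_conv,out = 1/(hA) = 1/(10.6·13.7) = 0.006886 K/W
ΣR = 1.502×10^-6 + 0.1526 + 0.006886 = 0.1595 K/W
Q = ΔT/ΣR = (662 K − 303.4 K)/0.1595 = 2250 W

Q = 2.25 kW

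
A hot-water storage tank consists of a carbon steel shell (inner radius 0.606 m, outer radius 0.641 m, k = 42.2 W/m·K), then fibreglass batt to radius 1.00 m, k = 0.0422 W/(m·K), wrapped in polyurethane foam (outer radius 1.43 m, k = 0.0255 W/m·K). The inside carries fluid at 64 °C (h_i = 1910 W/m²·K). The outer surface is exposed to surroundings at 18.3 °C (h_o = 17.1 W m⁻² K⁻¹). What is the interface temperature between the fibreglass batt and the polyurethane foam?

T = 39.8 °C

Series thermal resistances, inner to outer:
  R_conv,in = 1/(4πr²h) = 1/(4π·0.606²·1910) = 1.135×10^-4 K/W
  R_carbon steel = (1/0.606 − 1/0.641)/(4πk) = 0.09010/(4π·42.2) = 1.699×10^-4 K/W
  R_fibreglass batt = (1/0.641 − 1/1.00)/(4πk) = 0.5601/(4π·0.0422) = 1.056 K/W
  R_polyurethane foam = (1/1.00 − 1/1.43)/(4πk) = 0.3007/(4π·0.0255) = 0.9384 K/W
  R_conv,out = 1/(4πr²h) = 1/(4π·1.43²·17.1) = 0.002276 K/W
ΣR = 1.135×10^-4 + 1.699×10^-4 + 1.056 + 0.9384 + 0.002276 = 1.997 K/W
Q = ΔT/ΣR = (64 °C − 18.3 °C)/1.997 = 22.88 W
From the inner boundary to the fibreglass batt/polyurethane foam interface, ΣR_partial = 1.056 K/W.
T_interface = T_in − Q·ΣR_partial = 64 °C − (22.88)(1.056) = 39.8 °C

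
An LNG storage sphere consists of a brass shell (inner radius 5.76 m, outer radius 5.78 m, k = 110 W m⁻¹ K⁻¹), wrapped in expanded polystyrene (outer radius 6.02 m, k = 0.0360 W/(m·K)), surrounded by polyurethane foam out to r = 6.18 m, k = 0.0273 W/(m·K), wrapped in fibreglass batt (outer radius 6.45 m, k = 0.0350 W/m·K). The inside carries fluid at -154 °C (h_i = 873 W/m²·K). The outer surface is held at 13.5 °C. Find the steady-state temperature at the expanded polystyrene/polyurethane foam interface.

Treat each layer as a resistance in series:
  R_conv,in = 1/(4πr²h) = 1/(4π·5.76²·873) = 2.747×10^-6 K/W
  R_brass = (1/5.76 − 1/5.78)/(4πk) = 6.007×10^-4/(4π·110) = 4.346×10^-7 K/W
  R_expanded polystyrene = (1/5.78 − 1/6.02)/(4πk) = 0.006897/(4π·0.0360) = 0.01525 K/W
  R_polyurethane foam = (1/6.02 − 1/6.18)/(4πk) = 0.004301/(4π·0.0273) = 0.01254 K/W
  R_fibreglass batt = (1/6.18 − 1/6.45)/(4πk) = 0.006774/(4π·0.0350) = 0.01540 K/W
ΣR = 2.747×10^-6 + 4.346×10^-7 + 0.01525 + 0.01254 + 0.01540 = 0.04319 K/W
Q = ΔT/ΣR = (-154 °C − 13.5 °C)/0.04319 = -3878 W
From the inner boundary to the expanded polystyrene/polyurethane foam interface, ΣR_partial = 0.01525 K/W.
T_interface = T_in − Q·ΣR_partial = -154 °C − (-3878)(0.01525) = -94.9 °C

T = -94.9 °C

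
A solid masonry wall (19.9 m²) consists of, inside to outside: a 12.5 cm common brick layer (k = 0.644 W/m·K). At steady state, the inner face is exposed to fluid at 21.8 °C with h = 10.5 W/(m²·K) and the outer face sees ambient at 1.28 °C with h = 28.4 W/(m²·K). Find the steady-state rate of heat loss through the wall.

Series thermal resistances, inner to outer:
  R_conv,in = 1/(hA) = 1/(10.5·19.9) = 0.004786 K/W
  R_common brick = L/(kA) = 0.125/(0.644·19.9) = 0.009754 K/W
  R_conv,out = 1/(hA) = 1/(28.4·19.9) = 0.001769 K/W
ΣR = 0.004786 + 0.009754 + 0.001769 = 0.01631 K/W
Q = ΔT/ΣR = (21.8 °C − 1.28 °C)/0.01631 = 1260 W

Q = 1260 W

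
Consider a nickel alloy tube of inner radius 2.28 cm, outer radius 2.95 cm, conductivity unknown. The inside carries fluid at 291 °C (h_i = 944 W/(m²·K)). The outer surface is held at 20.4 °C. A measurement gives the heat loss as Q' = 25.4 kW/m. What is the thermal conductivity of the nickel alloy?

ΣR = ΔT/Q' = |291 − 20.4|/25400 = 0.01065 m·K/W
Known resistances:
  R'_conv,in = 1/(2πr h) = 1/(2π·0.0228·944) = 0.007395 m·K/W
R_nickel alloy = ΣR − ΣR_known = 0.01065 − 0.007395 = 0.003255 m·K/W
ln(r₂/r₁)/(2πk) = 0.003255 ⇒ k = 0.2576/(2π·0.003255) = 12.6 W/m·K

k = 12.6 W/m·K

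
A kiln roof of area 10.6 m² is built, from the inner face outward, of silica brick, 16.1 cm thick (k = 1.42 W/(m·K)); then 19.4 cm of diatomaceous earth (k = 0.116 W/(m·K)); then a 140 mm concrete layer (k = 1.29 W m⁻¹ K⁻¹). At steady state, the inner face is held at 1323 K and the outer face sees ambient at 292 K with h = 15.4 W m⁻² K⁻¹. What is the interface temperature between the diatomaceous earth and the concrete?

Treat each layer as a resistance in series:
  R_silica brick = L/(kA) = 0.161/(1.42·10.6) = 0.01070 K/W
  R_diatomaceous earth = L/(kA) = 0.194/(0.116·10.6) = 0.1578 K/W
  R_concrete = L/(kA) = 0.140/(1.29·10.6) = 0.01024 K/W
  R_conv,out = 1/(hA) = 1/(15.4·10.6) = 0.006126 K/W
ΣR = 0.01070 + 0.1578 + 0.01024 + 0.006126 = 0.1849 K/W
Q = ΔT/ΣR = (1323 K − 292 K)/0.1849 = 5576 W
From the inner boundary to the diatomaceous earth/concrete interface, ΣR_partial = 0.1685 K/W.
T_interface = T_in − Q·ΣR_partial = 1323 K − (5576)(0.1685) = 383 K

T = 383 K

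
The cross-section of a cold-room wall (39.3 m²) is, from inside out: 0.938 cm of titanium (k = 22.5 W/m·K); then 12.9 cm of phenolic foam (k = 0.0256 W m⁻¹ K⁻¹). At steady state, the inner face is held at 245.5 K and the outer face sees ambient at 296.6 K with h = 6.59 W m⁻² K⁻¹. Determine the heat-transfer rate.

Treat each layer as a resistance in series:
  R_titanium = L/(kA) = 0.00938/(22.5·39.3) = 1.061×10^-5 K/W
  R_phenolic foam = L/(kA) = 0.129/(0.0256·39.3) = 0.1282 K/W
  R_conv,out = 1/(hA) = 1/(6.59·39.3) = 0.003861 K/W
ΣR = 1.061×10^-5 + 0.1282 + 0.003861 = 0.1321 K/W
Q = ΔT/ΣR = (245.5 K − 296.6 K)/0.1321 = -387 W
(Negative Q ⇒ heat flows inward; heat gain = 387 W.)

Q = 387 W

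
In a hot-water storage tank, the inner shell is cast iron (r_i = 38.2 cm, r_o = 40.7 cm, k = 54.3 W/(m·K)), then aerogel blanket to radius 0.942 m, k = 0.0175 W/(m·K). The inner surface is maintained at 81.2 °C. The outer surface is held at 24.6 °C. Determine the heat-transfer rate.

Treat each layer as a resistance in series:
  R_cast iron = (1/0.382 − 1/0.407)/(4πk) = 0.1608/(4π·54.3) = 2.357×10^-4 K/W
  R_aerogel blanket = (1/0.407 − 1/0.942)/(4πk) = 1.395/(4π·0.0175) = 6.345 K/W
ΣR = 2.357×10^-4 + 6.345 = 6.345 K/W
Q = ΔT/ΣR = (81.2 °C − 24.6 °C)/6.345 = 8.92 W

Q = 8.92 W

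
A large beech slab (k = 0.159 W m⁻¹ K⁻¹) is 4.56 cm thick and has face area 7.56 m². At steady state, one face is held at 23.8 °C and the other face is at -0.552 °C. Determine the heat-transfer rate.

Q = kA·ΔT/L = 0.159 × 7.56 × |23.8 °C − -0.552 °C| / 0.0456 = 642 W

Q = 642 W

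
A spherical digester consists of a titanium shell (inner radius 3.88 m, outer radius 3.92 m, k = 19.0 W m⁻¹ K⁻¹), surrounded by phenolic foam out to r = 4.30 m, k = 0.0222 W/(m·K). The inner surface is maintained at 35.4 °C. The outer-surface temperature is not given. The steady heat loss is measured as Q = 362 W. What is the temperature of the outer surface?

Sum the resistances:
  R_titanium = (1/3.88 − 1/3.92)/(4πk) = 0.002630/(4π·19.0) = 1.101×10^-5 K/W
  R_phenolic foam = (1/3.92 − 1/4.30)/(4πk) = 0.02254/(4π·0.0222) = 0.08081 K/W
ΣR = 0.08082 K/W
ΔT = Q·ΣR = 362 × 0.08082 = 29.26 K
Heat flows outward, so T_out = T_in − ΔT = 35.4 − 29.26 = 6.14 °C

T_out = 6.14 °C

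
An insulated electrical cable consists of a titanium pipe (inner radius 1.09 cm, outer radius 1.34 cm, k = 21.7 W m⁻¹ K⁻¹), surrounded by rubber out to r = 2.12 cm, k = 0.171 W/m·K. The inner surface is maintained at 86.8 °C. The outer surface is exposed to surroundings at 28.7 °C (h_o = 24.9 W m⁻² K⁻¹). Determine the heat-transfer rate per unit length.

Series thermal resistances, inner to outer:
  R'_titanium = ln(0.0134/0.0109)/(2πk) = 0.2065/(2π·21.7) = 0.001514 m·K/W
  R'_rubber = ln(0.0212/0.0134)/(2πk) = 0.4587/(2π·0.171) = 0.4270 m·K/W
  R'_conv,out = 1/(2πr h) = 1/(2π·0.0212·24.9) = 0.3015 m·K/W
ΣR = 0.001514 + 0.4270 + 0.3015 = 0.7300 m·K/W
Q' = ΔT/ΣR = (86.8 °C − 28.7 °C)/0.7300 = 79.6 W/m

Q' = 79.6 W/m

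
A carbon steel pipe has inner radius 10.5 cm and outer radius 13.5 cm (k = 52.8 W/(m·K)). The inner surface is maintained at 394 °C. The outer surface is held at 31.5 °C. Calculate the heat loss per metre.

Q' = 479 kW/m

Q' = 2πk·ΔT/ln(r₂/r₁) = 2π × 52.8 × 362.5 / ln(0.135/0.105) = 4.79×10^5 W/m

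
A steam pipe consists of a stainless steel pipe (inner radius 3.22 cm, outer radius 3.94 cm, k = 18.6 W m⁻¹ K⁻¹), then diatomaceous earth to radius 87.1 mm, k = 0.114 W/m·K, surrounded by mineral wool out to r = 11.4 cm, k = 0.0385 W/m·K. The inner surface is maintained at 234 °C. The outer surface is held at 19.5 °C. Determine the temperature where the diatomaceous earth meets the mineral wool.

Treat each layer as a resistance in series:
  R'_stainless steel = ln(0.0394/0.0322)/(2πk) = 0.2018/(2π·18.6) = 0.001727 m·K/W
  R'_diatomaceous earth = ln(0.0871/0.0394)/(2πk) = 0.7933/(2π·0.114) = 1.108 m·K/W
  R'_mineral wool = ln(0.114/0.0871)/(2πk) = 0.2691/(2π·0.0385) = 1.113 m·K/W
ΣR = 0.001727 + 1.108 + 1.113 = 2.223 m·K/W
Q' = ΔT/ΣR = (234 °C − 19.5 °C)/2.223 = 96.49 W/m
From the inner boundary to the diatomaceous earth/mineral wool interface, ΣR_partial = 1.110 m·K/W.
T_interface = T_in − Q'·ΣR_partial = 234 °C − (96.49)(1.110) = 127 °C

T = 127 °C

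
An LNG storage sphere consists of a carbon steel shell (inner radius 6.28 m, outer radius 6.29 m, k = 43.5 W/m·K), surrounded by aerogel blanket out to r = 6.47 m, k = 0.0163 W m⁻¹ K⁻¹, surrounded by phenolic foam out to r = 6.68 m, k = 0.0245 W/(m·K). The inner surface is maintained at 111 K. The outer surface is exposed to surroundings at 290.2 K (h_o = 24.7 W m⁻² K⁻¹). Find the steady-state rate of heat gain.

Q = 4.79 kW

Series thermal resistances, inner to outer:
  R_carbon steel = (1/6.28 − 1/6.29)/(4πk) = 2.532×10^-4/(4π·43.5) = 4.631×10^-7 K/W
  R_aerogel blanket = (1/6.29 − 1/6.47)/(4πk) = 0.004423/(4π·0.0163) = 0.02159 K/W
  R_phenolic foam = (1/6.47 − 1/6.68)/(4πk) = 0.004859/(4π·0.0245) = 0.01578 K/W
  R_conv,out = 1/(4πr²h) = 1/(4π·6.68²·24.7) = 7.220×10^-5 K/W
ΣR = 4.631×10^-7 + 0.02159 + 0.01578 + 7.220×10^-5 = 0.03744 K/W
Q = ΔT/ΣR = (111 K − 290.2 K)/0.03744 = -4790 W
(Negative Q ⇒ heat flows inward; heat gain = 4790 W.)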